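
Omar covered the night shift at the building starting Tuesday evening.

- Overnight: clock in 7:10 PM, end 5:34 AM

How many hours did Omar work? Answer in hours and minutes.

10 h 24 min

Overnight: 7:10 PM → midnight = 4 h 50 min; midnight → 5:34 AM = 5 h 34 min; span 10 h 24 min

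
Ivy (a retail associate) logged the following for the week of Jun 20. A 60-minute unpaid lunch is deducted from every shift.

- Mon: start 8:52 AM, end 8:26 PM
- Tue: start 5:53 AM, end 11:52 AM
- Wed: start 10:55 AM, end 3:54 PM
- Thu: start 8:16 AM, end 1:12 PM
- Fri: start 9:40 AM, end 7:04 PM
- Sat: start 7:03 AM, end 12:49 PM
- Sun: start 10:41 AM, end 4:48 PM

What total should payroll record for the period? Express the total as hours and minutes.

Mon: 8:52 AM–8:26 PM = 11 h 34 min; less 60 min break → 10 h 34 min
Tue: 5:53 AM–11:52 AM = 5 h 59 min; less 60 min break → 4 h 59 min
Wed: 10:55 AM–3:54 PM = 4 h 59 min; less 60 min break → 3 h 59 min
Thu: 8:16 AM–1:12 PM = 4 h 56 min; less 60 min break → 3 h 56 min
Fri: 9:40 AM–7:04 PM = 9 h 24 min; less 60 min break → 8 h 24 min
Sat: 7:03 AM–12:49 PM = 5 h 46 min; less 60 min break → 4 h 46 min
Sun: 10:41 AM–4:48 PM = 6 h 7 min; less 60 min break → 5 h 7 min
Total: 10 h 34 min + 4 h 59 min + 3 h 59 min + 3 h 56 min + 8 h 24 min + 4 h 46 min + 5 h 7 min = 41 h 45 min.

41 h 45 min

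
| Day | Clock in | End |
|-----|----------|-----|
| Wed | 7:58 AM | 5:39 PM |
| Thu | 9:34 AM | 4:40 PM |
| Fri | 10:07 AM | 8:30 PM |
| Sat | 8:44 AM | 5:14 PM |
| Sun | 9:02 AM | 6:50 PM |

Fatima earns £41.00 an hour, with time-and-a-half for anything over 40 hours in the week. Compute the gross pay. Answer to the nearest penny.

Wed: 7:58 AM–5:39 PM = 9 h 41 min
Thu: 9:34 AM–4:40 PM = 7 h 6 min
Fri: 10:07 AM–8:30 PM = 10 h 23 min
Sat: 8:44 AM–5:14 PM = 8 h 30 min
Sun: 9:02 AM–6:50 PM = 9 h 48 min
Total worked: 45 h 28 min = 2728 min.
Regular 40 h 0 min = 2400 min at £41.00/h; overtime 5 h 28 min = 328 min at £61.50/h.
Pay = (2400 × £41.00 + 328 × £61.50) ÷ 60 = £1976.20.

£1976.20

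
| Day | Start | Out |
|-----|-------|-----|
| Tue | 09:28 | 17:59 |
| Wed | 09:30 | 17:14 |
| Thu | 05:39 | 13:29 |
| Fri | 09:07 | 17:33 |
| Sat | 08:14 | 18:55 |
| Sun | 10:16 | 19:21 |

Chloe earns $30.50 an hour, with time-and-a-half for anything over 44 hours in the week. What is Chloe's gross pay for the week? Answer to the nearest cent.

Tue: 09:28–17:59 = 8 h 31 min
Wed: 09:30–17:14 = 7 h 44 min
Thu: 05:39–13:29 = 7 h 50 min
Fri: 09:07–17:33 = 8 h 26 min
Sat: 08:14–18:55 = 10 h 41 min
Sun: 10:16–19:21 = 9 h 5 min
Total worked: 52 h 17 min = 3137 min.
Regular 44 h 0 min = 2640 min at $30.50/h; overtime 8 h 17 min = 497 min at $45.75/h.
Pay = (2640 × $30.50 + 497 × $45.75) ÷ 60 = $1720.96.

$1720.96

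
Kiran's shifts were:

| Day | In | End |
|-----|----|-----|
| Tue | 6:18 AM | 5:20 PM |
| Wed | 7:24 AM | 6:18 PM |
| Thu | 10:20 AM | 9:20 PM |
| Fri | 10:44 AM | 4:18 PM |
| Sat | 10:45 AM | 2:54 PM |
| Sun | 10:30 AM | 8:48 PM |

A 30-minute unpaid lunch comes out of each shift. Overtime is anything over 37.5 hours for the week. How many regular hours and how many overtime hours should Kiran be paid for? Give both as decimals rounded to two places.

Regular 37.50 hours, overtime 12.45 hours

Tue: 6:18 AM–5:20 PM = 11 h 2 min; less 30 min break → 10 h 32 min
Wed: 7:24 AM–6:18 PM = 10 h 54 min; less 30 min break → 10 h 24 min
Thu: 10:20 AM–9:20 PM = 11 h 0 min; less 30 min break → 10 h 30 min
Fri: 10:44 AM–4:18 PM = 5 h 34 min; less 30 min break → 5 h 4 min
Sat: 10:45 AM–2:54 PM = 4 h 9 min; less 30 min break → 3 h 39 min
Sun: 10:30 AM–8:48 PM = 10 h 18 min; less 30 min break → 9 h 48 min
Total worked: 49 h 57 min = 49.95 h.
Threshold 37.5 h → overtime 12 h 27 min, regular 37 h 30 min.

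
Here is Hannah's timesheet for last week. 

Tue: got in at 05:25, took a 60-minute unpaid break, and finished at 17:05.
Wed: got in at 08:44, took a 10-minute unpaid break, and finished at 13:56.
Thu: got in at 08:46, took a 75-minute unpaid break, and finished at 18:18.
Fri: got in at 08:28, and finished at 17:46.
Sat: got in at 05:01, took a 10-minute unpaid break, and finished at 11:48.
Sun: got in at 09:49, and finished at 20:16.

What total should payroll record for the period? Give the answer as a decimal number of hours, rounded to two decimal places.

50.35 hours

Tue: 05:25–17:05 = 11 h 40 min; less 60 min break → 10 h 40 min
Wed: 08:44–13:56 = 5 h 12 min; less 10 min break → 5 h 2 min
Thu: 08:46–18:18 = 9 h 32 min; less 75 min break → 8 h 17 min
Fri: 08:28–17:46 = 9 h 18 min
Sat: 05:01–11:48 = 6 h 47 min; less 10 min break → 6 h 37 min
Sun: 09:49–20:16 = 10 h 27 min
Total: 10 h 40 min + 5 h 2 min + 8 h 17 min + 9 h 18 min + 6 h 37 min + 10 h 27 min = 50 h 21 min.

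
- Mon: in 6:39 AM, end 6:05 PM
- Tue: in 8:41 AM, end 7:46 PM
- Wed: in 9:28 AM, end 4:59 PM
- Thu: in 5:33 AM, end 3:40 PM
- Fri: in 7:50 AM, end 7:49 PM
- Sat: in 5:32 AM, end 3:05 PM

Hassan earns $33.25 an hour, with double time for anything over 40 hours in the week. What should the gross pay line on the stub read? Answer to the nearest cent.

$2771.94

Mon: 6:39 AM–6:05 PM = 11 h 26 min
Tue: 8:41 AM–7:46 PM = 11 h 5 min
Wed: 9:28 AM–4:59 PM = 7 h 31 min
Thu: 5:33 AM–3:40 PM = 10 h 7 min
Fri: 7:50 AM–7:49 PM = 11 h 59 min
Sat: 5:32 AM–3:05 PM = 9 h 33 min
Total worked: 61 h 41 min = 3701 min.
Regular 40 h 0 min = 2400 min at $33.25/h; overtime 21 h 41 min = 1301 min at $66.50/h.
Pay = (2400 × $33.25 + 1301 × $66.50) ÷ 60 = $2771.94.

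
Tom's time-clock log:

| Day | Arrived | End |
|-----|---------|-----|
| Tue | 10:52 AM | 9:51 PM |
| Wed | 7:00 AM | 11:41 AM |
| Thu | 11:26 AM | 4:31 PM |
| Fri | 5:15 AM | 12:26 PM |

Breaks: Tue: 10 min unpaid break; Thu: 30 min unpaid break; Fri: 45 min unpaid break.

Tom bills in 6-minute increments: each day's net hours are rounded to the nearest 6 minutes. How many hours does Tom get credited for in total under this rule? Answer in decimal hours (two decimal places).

Tue: 10:52 AM–9:51 PM = 10 h 59 min − 10 min = 10 h 49 min → rounds to 10 h 48 min
Wed: 7:00 AM–11:41 AM = 4 h 41 min → rounds to 4 h 42 min
Thu: 11:26 AM–4:31 PM = 5 h 5 min − 30 min = 4 h 35 min → rounds to 4 h 36 min
Fri: 5:15 AM–12:26 PM = 7 h 11 min − 45 min = 6 h 26 min → rounds to 6 h 24 min
Total credited: 26 h 30 min.

26.50 hours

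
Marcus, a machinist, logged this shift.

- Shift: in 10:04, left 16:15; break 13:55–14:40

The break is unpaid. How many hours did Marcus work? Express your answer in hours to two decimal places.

5.43 hours

Shift: 10:04–16:15 = 6 h 11 min; less 45 min break → 5 h 26 min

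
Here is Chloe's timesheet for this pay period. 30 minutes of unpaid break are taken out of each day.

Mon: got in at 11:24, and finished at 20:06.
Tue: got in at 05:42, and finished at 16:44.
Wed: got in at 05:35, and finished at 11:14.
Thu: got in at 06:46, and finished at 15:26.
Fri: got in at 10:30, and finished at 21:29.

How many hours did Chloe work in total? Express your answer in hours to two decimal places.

Mon: 11:24–20:06 = 8 h 42 min; less 30 min break → 8 h 12 min
Tue: 05:42–16:44 = 11 h 2 min; less 30 min break → 10 h 32 min
Wed: 05:35–11:14 = 5 h 39 min; less 30 min break → 5 h 9 min
Thu: 06:46–15:26 = 8 h 40 min; less 30 min break → 8 h 10 min
Fri: 10:30–21:29 = 10 h 59 min; less 30 min break → 10 h 29 min
Total: 8 h 12 min + 10 h 32 min + 5 h 9 min + 8 h 10 min + 10 h 29 min = 42 h 32 min.

42.53 hours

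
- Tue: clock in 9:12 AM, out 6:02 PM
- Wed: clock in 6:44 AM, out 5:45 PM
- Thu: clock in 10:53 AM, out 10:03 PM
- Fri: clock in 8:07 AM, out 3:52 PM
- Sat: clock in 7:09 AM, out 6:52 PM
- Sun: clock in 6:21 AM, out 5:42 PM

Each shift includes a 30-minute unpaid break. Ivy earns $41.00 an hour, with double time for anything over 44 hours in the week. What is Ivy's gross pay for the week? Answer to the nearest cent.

Tue: 9:12 AM–6:02 PM = 8 h 50 min; less 30 min break → 8 h 20 min
Wed: 6:44 AM–5:45 PM = 11 h 1 min; less 30 min break → 10 h 31 min
Thu: 10:53 AM–10:03 PM = 11 h 10 min; less 30 min break → 10 h 40 min
Fri: 8:07 AM–3:52 PM = 7 h 45 min; less 30 min break → 7 h 15 min
Sat: 7:09 AM–6:52 PM = 11 h 43 min; less 30 min break → 11 h 13 min
Sun: 6:21 AM–5:42 PM = 11 h 21 min; less 30 min break → 10 h 51 min
Total worked: 58 h 50 min = 3530 min.
Regular 44 h 0 min = 2640 min at $41.00/h; overtime 14 h 50 min = 890 min at $82.00/h.
Pay = (2640 × $41.00 + 890 × $82.00) ÷ 60 = $3020.33.

$3020.33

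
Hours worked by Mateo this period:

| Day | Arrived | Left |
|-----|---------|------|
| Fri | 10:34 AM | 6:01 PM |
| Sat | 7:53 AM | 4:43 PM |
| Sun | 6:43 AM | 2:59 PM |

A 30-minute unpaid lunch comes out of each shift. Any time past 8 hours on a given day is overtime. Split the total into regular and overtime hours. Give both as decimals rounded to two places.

Regular 22.72 hours, overtime 0.33 hours

Fri: 10:34 AM–6:01 PM = 7 h 27 min; less 30 min break → 6 h 57 min
Sat: 7:53 AM–4:43 PM = 8 h 50 min; less 30 min break → 8 h 20 min
Sun: 6:43 AM–2:59 PM = 8 h 16 min; less 30 min break → 7 h 46 min
Fri reg 6 h 57 min / OT 0 h 0 min; Sat reg 8 h 0 min / OT 0 h 20 min; Sun reg 7 h 46 min / OT 0 h 0 min.
Totals: regular 22 h 43 min, overtime 0 h 20 min.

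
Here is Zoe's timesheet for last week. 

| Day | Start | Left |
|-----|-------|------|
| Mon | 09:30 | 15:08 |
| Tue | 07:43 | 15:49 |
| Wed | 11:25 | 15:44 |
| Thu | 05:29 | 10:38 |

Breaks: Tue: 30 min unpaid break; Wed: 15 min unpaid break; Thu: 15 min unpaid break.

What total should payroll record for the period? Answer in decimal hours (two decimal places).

22.20 hours

Mon: 09:30–15:08 = 5 h 38 min
Tue: 07:43–15:49 = 8 h 6 min; less 30 min break → 7 h 36 min
Wed: 11:25–15:44 = 4 h 19 min; less 15 min break → 4 h 4 min
Thu: 05:29–10:38 = 5 h 9 min; less 15 min break → 4 h 54 min
Total: 5 h 38 min + 7 h 36 min + 4 h 4 min + 4 h 54 min = 22 h 12 min.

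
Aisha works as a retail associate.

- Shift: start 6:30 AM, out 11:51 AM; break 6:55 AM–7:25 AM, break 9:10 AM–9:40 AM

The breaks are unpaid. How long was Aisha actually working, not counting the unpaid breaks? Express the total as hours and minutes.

4 h 21 min

Shift: 6:30 AM–11:51 AM = 5 h 21 min; less 60 min break → 4 h 21 min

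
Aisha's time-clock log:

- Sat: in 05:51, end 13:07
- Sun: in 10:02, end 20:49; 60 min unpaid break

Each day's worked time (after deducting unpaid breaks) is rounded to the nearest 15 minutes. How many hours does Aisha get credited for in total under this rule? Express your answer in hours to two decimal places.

Sat: 05:51–13:07 = 7 h 16 min → rounds to 7 h 15 min
Sun: 10:02–20:49 = 10 h 47 min − 60 min = 9 h 47 min → rounds to 9 h 45 min
Total credited: 17 h 0 min.

17.00 hours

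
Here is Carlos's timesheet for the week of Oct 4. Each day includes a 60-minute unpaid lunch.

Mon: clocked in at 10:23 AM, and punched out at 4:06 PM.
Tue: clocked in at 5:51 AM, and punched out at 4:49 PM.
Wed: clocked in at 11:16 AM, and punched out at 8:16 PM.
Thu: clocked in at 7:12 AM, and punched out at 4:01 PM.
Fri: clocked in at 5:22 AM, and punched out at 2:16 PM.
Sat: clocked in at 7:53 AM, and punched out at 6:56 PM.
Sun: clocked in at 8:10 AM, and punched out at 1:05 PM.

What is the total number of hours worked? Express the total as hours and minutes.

52 h 22 min

Mon: 10:23 AM–4:06 PM = 5 h 43 min; less 60 min break → 4 h 43 min
Tue: 5:51 AM–4:49 PM = 10 h 58 min; less 60 min break → 9 h 58 min
Wed: 11:16 AM–8:16 PM = 9 h 0 min; less 60 min break → 8 h 0 min
Thu: 7:12 AM–4:01 PM = 8 h 49 min; less 60 min break → 7 h 49 min
Fri: 5:22 AM–2:16 PM = 8 h 54 min; less 60 min break → 7 h 54 min
Sat: 7:53 AM–6:56 PM = 11 h 3 min; less 60 min break → 10 h 3 min
Sun: 8:10 AM–1:05 PM = 4 h 55 min; less 60 min break → 3 h 55 min
Total: 4 h 43 min + 9 h 58 min + 8 h 0 min + 7 h 49 min + 7 h 54 min + 10 h 3 min + 3 h 55 min = 52 h 22 min.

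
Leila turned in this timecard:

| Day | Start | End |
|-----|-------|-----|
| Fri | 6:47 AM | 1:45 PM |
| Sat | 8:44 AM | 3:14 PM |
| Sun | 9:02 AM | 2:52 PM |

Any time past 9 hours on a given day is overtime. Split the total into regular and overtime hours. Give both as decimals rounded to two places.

Regular 19.30 hours, overtime 0.00 hours

Fri: 6:47 AM–1:45 PM = 6 h 58 min
Sat: 8:44 AM–3:14 PM = 6 h 30 min
Sun: 9:02 AM–2:52 PM = 5 h 50 min
Fri reg 6 h 58 min / OT 0 h 0 min; Sat reg 6 h 30 min / OT 0 h 0 min; Sun reg 5 h 50 min / OT 0 h 0 min.
Totals: regular 19 h 18 min, overtime 0 h 0 min.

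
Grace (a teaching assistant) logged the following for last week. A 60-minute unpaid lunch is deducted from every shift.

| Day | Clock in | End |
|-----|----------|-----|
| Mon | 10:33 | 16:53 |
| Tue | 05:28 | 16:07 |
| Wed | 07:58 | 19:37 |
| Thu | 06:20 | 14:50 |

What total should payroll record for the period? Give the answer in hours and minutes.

Mon: 10:33–16:53 = 6 h 20 min; less 60 min break → 5 h 20 min
Tue: 05:28–16:07 = 10 h 39 min; less 60 min break → 9 h 39 min
Wed: 07:58–19:37 = 11 h 39 min; less 60 min break → 10 h 39 min
Thu: 06:20–14:50 = 8 h 30 min; less 60 min break → 7 h 30 min
Total: 5 h 20 min + 9 h 39 min + 10 h 39 min + 7 h 30 min = 33 h 8 min.

33 h 8 min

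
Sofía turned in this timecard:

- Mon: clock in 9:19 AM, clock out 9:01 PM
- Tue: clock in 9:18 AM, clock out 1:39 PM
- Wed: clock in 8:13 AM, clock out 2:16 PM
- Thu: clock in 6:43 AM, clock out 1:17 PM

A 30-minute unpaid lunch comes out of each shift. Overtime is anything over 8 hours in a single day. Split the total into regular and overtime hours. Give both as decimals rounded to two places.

Regular 23.47 hours, overtime 3.20 hours

Mon: 9:19 AM–9:01 PM = 11 h 42 min; less 30 min break → 11 h 12 min
Tue: 9:18 AM–1:39 PM = 4 h 21 min; less 30 min break → 3 h 51 min
Wed: 8:13 AM–2:16 PM = 6 h 3 min; less 30 min break → 5 h 33 min
Thu: 6:43 AM–1:17 PM = 6 h 34 min; less 30 min break → 6 h 4 min
Mon reg 8 h 0 min / OT 3 h 12 min; Tue reg 3 h 51 min / OT 0 h 0 min; Wed reg 5 h 33 min / OT 0 h 0 min; Thu reg 6 h 4 min / OT 0 h 0 min.
Totals: regular 23 h 28 min, overtime 3 h 12 min.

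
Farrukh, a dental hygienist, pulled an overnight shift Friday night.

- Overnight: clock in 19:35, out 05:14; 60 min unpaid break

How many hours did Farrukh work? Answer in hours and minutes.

Overnight: 19:35 → midnight = 4 h 25 min; midnight → 05:14 = 5 h 14 min; span 9 h 39 min; less 60 min break → 8 h 39 min

8 h 39 min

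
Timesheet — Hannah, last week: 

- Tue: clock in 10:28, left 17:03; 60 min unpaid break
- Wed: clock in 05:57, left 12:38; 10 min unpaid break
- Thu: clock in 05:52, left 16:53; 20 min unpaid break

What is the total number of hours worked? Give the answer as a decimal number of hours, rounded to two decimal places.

Tue: 10:28–17:03 = 6 h 35 min; less 60 min break → 5 h 35 min
Wed: 05:57–12:38 = 6 h 41 min; less 10 min break → 6 h 31 min
Thu: 05:52–16:53 = 11 h 1 min; less 20 min break → 10 h 41 min
Total: 5 h 35 min + 6 h 31 min + 10 h 41 min = 22 h 47 min.

22.78 hours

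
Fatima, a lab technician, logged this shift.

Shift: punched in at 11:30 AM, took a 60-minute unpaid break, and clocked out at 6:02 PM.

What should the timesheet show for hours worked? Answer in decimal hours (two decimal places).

Shift: 11:30 AM–6:02 PM = 6 h 32 min; less 60 min break → 5 h 32 min

5.53 hours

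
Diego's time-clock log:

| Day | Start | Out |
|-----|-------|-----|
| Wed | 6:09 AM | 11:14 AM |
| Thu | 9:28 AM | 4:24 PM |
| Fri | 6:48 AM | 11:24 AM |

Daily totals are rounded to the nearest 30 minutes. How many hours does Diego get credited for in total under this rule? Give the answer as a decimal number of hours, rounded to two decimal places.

16.50 hours

Wed: 6:09 AM–11:14 AM = 5 h 5 min → rounds to 5 h 0 min
Thu: 9:28 AM–4:24 PM = 6 h 56 min → rounds to 7 h 0 min
Fri: 6:48 AM–11:24 AM = 4 h 36 min → rounds to 4 h 30 min
Total credited: 16 h 30 min.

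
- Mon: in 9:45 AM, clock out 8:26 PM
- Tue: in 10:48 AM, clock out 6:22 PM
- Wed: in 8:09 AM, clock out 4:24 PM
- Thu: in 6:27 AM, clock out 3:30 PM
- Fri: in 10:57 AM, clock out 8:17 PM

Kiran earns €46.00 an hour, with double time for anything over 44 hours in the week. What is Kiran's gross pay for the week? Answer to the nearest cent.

€2105.27

Mon: 9:45 AM–8:26 PM = 10 h 41 min
Tue: 10:48 AM–6:22 PM = 7 h 34 min
Wed: 8:09 AM–4:24 PM = 8 h 15 min
Thu: 6:27 AM–3:30 PM = 9 h 3 min
Fri: 10:57 AM–8:17 PM = 9 h 20 min
Total worked: 44 h 53 min = 2693 min.
Regular 44 h 0 min = 2640 min at €46.00/h; overtime 0 h 53 min = 53 min at €92.00/h.
Pay = (2640 × €46.00 + 53 × €92.00) ÷ 60 = €2105.27.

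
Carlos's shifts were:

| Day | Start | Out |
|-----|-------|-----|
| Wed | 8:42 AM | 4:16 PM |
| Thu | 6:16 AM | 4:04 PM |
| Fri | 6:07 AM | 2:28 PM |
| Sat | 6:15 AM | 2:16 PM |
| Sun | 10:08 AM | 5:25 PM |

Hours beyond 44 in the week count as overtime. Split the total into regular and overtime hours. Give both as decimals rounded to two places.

Wed: 8:42 AM–4:16 PM = 7 h 34 min
Thu: 6:16 AM–4:04 PM = 9 h 48 min
Fri: 6:07 AM–2:28 PM = 8 h 21 min
Sat: 6:15 AM–2:16 PM = 8 h 1 min
Sun: 10:08 AM–5:25 PM = 7 h 17 min
Total worked: 41 h 1 min = 41.02 h.
Threshold 44 h → overtime 0 h 0 min, regular 41 h 1 min.

Regular 41.02 hours, overtime 0.00 hours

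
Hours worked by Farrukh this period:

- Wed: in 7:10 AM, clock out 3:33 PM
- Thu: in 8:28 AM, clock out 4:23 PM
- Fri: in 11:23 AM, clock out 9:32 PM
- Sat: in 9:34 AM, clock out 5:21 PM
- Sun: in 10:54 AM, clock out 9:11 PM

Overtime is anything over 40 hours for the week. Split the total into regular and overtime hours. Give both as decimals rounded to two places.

Wed: 7:10 AM–3:33 PM = 8 h 23 min
Thu: 8:28 AM–4:23 PM = 7 h 55 min
Fri: 11:23 AM–9:32 PM = 10 h 9 min
Sat: 9:34 AM–5:21 PM = 7 h 47 min
Sun: 10:54 AM–9:11 PM = 10 h 17 min
Total worked: 44 h 31 min = 44.52 h.
Threshold 40 h → overtime 4 h 31 min, regular 40 h 0 min.

Regular 40.00 hours, overtime 4.52 hours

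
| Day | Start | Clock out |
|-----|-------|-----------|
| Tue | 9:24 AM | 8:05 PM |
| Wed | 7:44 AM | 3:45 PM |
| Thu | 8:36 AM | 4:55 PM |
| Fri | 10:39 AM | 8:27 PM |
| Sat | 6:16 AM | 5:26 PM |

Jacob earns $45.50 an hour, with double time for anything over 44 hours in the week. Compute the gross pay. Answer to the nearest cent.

Tue: 9:24 AM–8:05 PM = 10 h 41 min
Wed: 7:44 AM–3:45 PM = 8 h 1 min
Thu: 8:36 AM–4:55 PM = 8 h 19 min
Fri: 10:39 AM–8:27 PM = 9 h 48 min
Sat: 6:16 AM–5:26 PM = 11 h 10 min
Total worked: 47 h 59 min = 2879 min.
Regular 44 h 0 min = 2640 min at $45.50/h; overtime 3 h 59 min = 239 min at $91.00/h.
Pay = (2640 × $45.50 + 239 × $91.00) ÷ 60 = $2364.48.

$2364.48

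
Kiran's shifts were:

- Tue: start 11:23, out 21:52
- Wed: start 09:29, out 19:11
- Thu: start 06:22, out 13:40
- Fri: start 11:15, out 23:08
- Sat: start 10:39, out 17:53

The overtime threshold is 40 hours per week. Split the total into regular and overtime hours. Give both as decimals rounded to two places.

Regular 40.00 hours, overtime 6.60 hours

Tue: 11:23–21:52 = 10 h 29 min
Wed: 09:29–19:11 = 9 h 42 min
Thu: 06:22–13:40 = 7 h 18 min
Fri: 11:15–23:08 = 11 h 53 min
Sat: 10:39–17:53 = 7 h 14 min
Total worked: 46 h 36 min = 46.60 h.
Threshold 40 h → overtime 6 h 36 min, regular 40 h 0 min.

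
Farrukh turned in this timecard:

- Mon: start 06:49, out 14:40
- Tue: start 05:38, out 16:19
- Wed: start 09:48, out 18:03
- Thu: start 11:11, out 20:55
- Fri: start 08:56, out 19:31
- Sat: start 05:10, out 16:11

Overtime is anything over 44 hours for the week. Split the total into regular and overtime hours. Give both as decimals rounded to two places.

Mon: 06:49–14:40 = 7 h 51 min
Tue: 05:38–16:19 = 10 h 41 min
Wed: 09:48–18:03 = 8 h 15 min
Thu: 11:11–20:55 = 9 h 44 min
Fri: 08:56–19:31 = 10 h 35 min
Sat: 05:10–16:11 = 11 h 1 min
Total worked: 58 h 7 min = 58.12 h.
Threshold 44 h → overtime 14 h 7 min, regular 44 h 0 min.

Regular 44.00 hours, overtime 14.12 hours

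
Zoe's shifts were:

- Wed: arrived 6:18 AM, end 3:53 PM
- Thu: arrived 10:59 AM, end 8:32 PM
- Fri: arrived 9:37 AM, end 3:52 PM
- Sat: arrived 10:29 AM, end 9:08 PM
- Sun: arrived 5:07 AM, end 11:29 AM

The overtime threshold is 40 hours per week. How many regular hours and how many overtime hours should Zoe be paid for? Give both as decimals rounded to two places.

Wed: 6:18 AM–3:53 PM = 9 h 35 min
Thu: 10:59 AM–8:32 PM = 9 h 33 min
Fri: 9:37 AM–3:52 PM = 6 h 15 min
Sat: 10:29 AM–9:08 PM = 10 h 39 min
Sun: 5:07 AM–11:29 AM = 6 h 22 min
Total worked: 42 h 24 min = 42.40 h.
Threshold 40 h → overtime 2 h 24 min, regular 40 h 0 min.

Regular 40.00 hours, overtime 2.40 hours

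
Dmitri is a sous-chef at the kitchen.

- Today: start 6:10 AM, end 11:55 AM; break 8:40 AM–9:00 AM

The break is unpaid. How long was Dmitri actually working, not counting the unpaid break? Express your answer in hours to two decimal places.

5.42 hours

Today: 6:10 AM–11:55 AM = 5 h 45 min; less 20 min break → 5 h 25 min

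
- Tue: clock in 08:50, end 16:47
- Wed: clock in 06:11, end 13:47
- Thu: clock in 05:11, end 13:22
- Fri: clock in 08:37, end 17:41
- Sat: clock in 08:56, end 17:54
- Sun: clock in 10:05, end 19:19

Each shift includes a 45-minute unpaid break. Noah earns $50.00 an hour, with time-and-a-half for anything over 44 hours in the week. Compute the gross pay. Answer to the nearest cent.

Tue: 08:50–16:47 = 7 h 57 min; less 45 min break → 7 h 12 min
Wed: 06:11–13:47 = 7 h 36 min; less 45 min break → 6 h 51 min
Thu: 05:11–13:22 = 8 h 11 min; less 45 min break → 7 h 26 min
Fri: 08:37–17:41 = 9 h 4 min; less 45 min break → 8 h 19 min
Sat: 08:56–17:54 = 8 h 58 min; less 45 min break → 8 h 13 min
Sun: 10:05–19:19 = 9 h 14 min; less 45 min break → 8 h 29 min
Total worked: 46 h 30 min = 2790 min.
Regular 44 h 0 min = 2640 min at $50.00/h; overtime 2 h 30 min = 150 min at $75.00/h.
Pay = (2640 × $50.00 + 150 × $75.00) ÷ 60 = $2387.50.

$2387.50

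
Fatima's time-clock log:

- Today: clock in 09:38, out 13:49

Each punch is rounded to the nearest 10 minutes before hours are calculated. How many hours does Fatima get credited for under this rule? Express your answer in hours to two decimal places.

Today: in 09:38→09:40, out 13:49→13:50; 4 h 10 min

4.17 hours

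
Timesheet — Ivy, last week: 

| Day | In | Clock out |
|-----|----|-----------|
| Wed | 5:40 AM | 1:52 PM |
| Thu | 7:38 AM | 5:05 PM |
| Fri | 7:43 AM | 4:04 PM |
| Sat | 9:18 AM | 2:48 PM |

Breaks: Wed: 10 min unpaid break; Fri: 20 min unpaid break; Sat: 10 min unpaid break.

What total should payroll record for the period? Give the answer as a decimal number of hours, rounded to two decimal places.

Wed: 5:40 AM–1:52 PM = 8 h 12 min; less 10 min break → 8 h 2 min
Thu: 7:38 AM–5:05 PM = 9 h 27 min
Fri: 7:43 AM–4:04 PM = 8 h 21 min; less 20 min break → 8 h 1 min
Sat: 9:18 AM–2:48 PM = 5 h 30 min; less 10 min break → 5 h 20 min
Total: 8 h 2 min + 9 h 27 min + 8 h 1 min + 5 h 20 min = 30 h 50 min.

30.83 hours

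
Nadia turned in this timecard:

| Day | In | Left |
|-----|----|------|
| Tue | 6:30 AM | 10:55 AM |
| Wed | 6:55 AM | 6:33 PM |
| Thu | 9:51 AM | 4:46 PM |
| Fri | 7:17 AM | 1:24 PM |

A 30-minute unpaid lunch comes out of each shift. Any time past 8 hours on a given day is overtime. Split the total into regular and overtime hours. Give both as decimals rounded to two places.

Tue: 6:30 AM–10:55 AM = 4 h 25 min; less 30 min break → 3 h 55 min
Wed: 6:55 AM–6:33 PM = 11 h 38 min; less 30 min break → 11 h 8 min
Thu: 9:51 AM–4:46 PM = 6 h 55 min; less 30 min break → 6 h 25 min
Fri: 7:17 AM–1:24 PM = 6 h 7 min; less 30 min break → 5 h 37 min
Tue reg 3 h 55 min / OT 0 h 0 min; Wed reg 8 h 0 min / OT 3 h 8 min; Thu reg 6 h 25 min / OT 0 h 0 min; Fri reg 5 h 37 min / OT 0 h 0 min.
Totals: regular 23 h 57 min, overtime 3 h 8 min.

Regular 23.95 hours, overtime 3.13 hours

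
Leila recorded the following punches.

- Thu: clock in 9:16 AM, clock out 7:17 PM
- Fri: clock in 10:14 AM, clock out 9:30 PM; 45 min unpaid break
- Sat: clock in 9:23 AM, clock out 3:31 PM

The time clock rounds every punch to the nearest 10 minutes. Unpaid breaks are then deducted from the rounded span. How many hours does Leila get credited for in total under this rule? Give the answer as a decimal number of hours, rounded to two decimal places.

Thu: in 9:16 AM→9:20 AM, out 7:17 PM→7:20 PM; 10 h 0 min
Fri: in 10:14 AM→10:10 AM, out 9:30 PM→9:30 PM; 11 h 20 min − 45 min = 10 h 35 min
Sat: in 9:23 AM→9:20 AM, out 3:31 PM→3:30 PM; 6 h 10 min
Total credited: 26 h 45 min.

26.75 hours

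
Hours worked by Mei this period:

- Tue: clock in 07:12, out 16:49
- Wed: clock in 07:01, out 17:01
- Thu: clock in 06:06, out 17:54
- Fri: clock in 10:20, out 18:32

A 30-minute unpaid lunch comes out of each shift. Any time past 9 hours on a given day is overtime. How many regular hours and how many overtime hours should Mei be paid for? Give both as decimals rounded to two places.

Regular 34.70 hours, overtime 2.92 hours

Tue: 07:12–16:49 = 9 h 37 min; less 30 min break → 9 h 7 min
Wed: 07:01–17:01 = 10 h 0 min; less 30 min break → 9 h 30 min
Thu: 06:06–17:54 = 11 h 48 min; less 30 min break → 11 h 18 min
Fri: 10:20–18:32 = 8 h 12 min; less 30 min break → 7 h 42 min
Tue reg 9 h 0 min / OT 0 h 7 min; Wed reg 9 h 0 min / OT 0 h 30 min; Thu reg 9 h 0 min / OT 2 h 18 min; Fri reg 7 h 42 min / OT 0 h 0 min.
Totals: regular 34 h 42 min, overtime 2 h 55 min.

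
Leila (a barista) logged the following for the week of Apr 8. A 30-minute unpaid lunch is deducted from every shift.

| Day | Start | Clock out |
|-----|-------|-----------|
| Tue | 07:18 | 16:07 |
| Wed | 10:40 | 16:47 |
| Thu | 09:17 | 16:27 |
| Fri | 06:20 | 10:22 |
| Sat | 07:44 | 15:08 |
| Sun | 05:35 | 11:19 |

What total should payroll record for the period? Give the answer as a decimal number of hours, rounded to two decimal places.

Tue: 07:18–16:07 = 8 h 49 min; less 30 min break → 8 h 19 min
Wed: 10:40–16:47 = 6 h 7 min; less 30 min break → 5 h 37 min
Thu: 09:17–16:27 = 7 h 10 min; less 30 min break → 6 h 40 min
Fri: 06:20–10:22 = 4 h 2 min; less 30 min break → 3 h 32 min
Sat: 07:44–15:08 = 7 h 24 min; less 30 min break → 6 h 54 min
Sun: 05:35–11:19 = 5 h 44 min; less 30 min break → 5 h 14 min
Total: 8 h 19 min + 5 h 37 min + 6 h 40 min + 3 h 32 min + 6 h 54 min + 5 h 14 min = 36 h 16 min.

36.27 hours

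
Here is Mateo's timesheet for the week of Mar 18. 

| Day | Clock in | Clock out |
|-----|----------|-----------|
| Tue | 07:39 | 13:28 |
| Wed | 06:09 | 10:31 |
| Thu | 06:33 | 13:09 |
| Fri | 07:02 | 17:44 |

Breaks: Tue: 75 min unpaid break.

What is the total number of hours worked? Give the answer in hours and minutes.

26 h 14 min

Tue: 07:39–13:28 = 5 h 49 min; less 75 min break → 4 h 34 min
Wed: 06:09–10:31 = 4 h 22 min
Thu: 06:33–13:09 = 6 h 36 min
Fri: 07:02–17:44 = 10 h 42 min
Total: 4 h 34 min + 4 h 22 min + 6 h 36 min + 10 h 42 min = 26 h 14 min.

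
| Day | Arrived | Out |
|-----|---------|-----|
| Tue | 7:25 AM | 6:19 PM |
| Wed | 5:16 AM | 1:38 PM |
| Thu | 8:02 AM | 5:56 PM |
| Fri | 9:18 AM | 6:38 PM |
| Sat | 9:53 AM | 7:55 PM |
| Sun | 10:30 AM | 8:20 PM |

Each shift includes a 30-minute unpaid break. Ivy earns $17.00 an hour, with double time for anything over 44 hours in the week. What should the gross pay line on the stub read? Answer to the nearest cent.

Tue: 7:25 AM–6:19 PM = 10 h 54 min; less 30 min break → 10 h 24 min
Wed: 5:16 AM–1:38 PM = 8 h 22 min; less 30 min break → 7 h 52 min
Thu: 8:02 AM–5:56 PM = 9 h 54 min; less 30 min break → 9 h 24 min
Fri: 9:18 AM–6:38 PM = 9 h 20 min; less 30 min break → 8 h 50 min
Sat: 9:53 AM–7:55 PM = 10 h 2 min; less 30 min break → 9 h 32 min
Sun: 10:30 AM–8:20 PM = 9 h 50 min; less 30 min break → 9 h 20 min
Total worked: 55 h 22 min = 3322 min.
Regular 44 h 0 min = 2640 min at $17.00/h; overtime 11 h 22 min = 682 min at $34.00/h.
Pay = (2640 × $17.00 + 682 × $34.00) ÷ 60 = $1134.47.

$1134.47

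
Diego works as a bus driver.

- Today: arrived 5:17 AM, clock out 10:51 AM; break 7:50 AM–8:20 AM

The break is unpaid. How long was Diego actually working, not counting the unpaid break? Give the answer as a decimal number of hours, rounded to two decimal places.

5.07 hours

Today: 5:17 AM–10:51 AM = 5 h 34 min; less 30 min break → 5 h 4 min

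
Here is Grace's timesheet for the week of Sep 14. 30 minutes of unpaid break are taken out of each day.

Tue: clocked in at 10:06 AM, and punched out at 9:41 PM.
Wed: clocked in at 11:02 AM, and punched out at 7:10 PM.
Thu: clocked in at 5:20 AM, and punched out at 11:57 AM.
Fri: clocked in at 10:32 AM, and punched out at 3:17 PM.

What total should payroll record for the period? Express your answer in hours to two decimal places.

29.08 hours

Tue: 10:06 AM–9:41 PM = 11 h 35 min; less 30 min break → 11 h 5 min
Wed: 11:02 AM–7:10 PM = 8 h 8 min; less 30 min break → 7 h 38 min
Thu: 5:20 AM–11:57 AM = 6 h 37 min; less 30 min break → 6 h 7 min
Fri: 10:32 AM–3:17 PM = 4 h 45 min; less 30 min break → 4 h 15 min
Total: 11 h 5 min + 7 h 38 min + 6 h 7 min + 4 h 15 min = 29 h 5 min.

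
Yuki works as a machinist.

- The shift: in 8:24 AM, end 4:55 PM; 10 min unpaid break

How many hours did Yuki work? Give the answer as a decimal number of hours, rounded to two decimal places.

8.35 hours

The shift: 8:24 AM–4:55 PM = 8 h 31 min; less 10 min break → 8 h 21 min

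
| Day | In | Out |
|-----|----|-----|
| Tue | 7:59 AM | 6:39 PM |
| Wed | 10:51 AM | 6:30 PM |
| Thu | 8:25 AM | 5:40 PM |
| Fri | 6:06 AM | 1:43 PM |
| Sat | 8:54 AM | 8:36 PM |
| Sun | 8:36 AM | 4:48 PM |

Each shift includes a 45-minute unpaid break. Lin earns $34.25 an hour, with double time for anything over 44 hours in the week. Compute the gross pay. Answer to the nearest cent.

Tue: 7:59 AM–6:39 PM = 10 h 40 min; less 45 min break → 9 h 55 min
Wed: 10:51 AM–6:30 PM = 7 h 39 min; less 45 min break → 6 h 54 min
Thu: 8:25 AM–5:40 PM = 9 h 15 min; less 45 min break → 8 h 30 min
Fri: 6:06 AM–1:43 PM = 7 h 37 min; less 45 min break → 6 h 52 min
Sat: 8:54 AM–8:36 PM = 11 h 42 min; less 45 min break → 10 h 57 min
Sun: 8:36 AM–4:48 PM = 8 h 12 min; less 45 min break → 7 h 27 min
Total worked: 50 h 35 min = 3035 min.
Regular 44 h 0 min = 2640 min at $34.25/h; overtime 6 h 35 min = 395 min at $68.50/h.
Pay = (2640 × $34.25 + 395 × $68.50) ÷ 60 = $1957.96.

$1957.96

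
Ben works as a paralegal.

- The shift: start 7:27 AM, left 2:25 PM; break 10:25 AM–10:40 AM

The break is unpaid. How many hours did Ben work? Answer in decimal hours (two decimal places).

The shift: 7:27 AM–2:25 PM = 6 h 58 min; less 15 min break → 6 h 43 min

6.72 hours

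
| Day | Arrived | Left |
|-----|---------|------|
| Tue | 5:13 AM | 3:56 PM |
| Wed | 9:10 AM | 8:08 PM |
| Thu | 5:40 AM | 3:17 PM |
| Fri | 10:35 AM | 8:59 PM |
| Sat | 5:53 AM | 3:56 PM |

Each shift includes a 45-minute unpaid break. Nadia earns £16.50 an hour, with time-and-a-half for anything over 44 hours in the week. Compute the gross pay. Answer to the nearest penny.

£825.00

Tue: 5:13 AM–3:56 PM = 10 h 43 min; less 45 min break → 9 h 58 min
Wed: 9:10 AM–8:08 PM = 10 h 58 min; less 45 min break → 10 h 13 min
Thu: 5:40 AM–3:17 PM = 9 h 37 min; less 45 min break → 8 h 52 min
Fri: 10:35 AM–8:59 PM = 10 h 24 min; less 45 min break → 9 h 39 min
Sat: 5:53 AM–3:56 PM = 10 h 3 min; less 45 min break → 9 h 18 min
Total worked: 48 h 0 min = 2880 min.
Regular 44 h 0 min = 2640 min at £16.50/h; overtime 4 h 0 min = 240 min at £24.75/h.
Pay = (2640 × £16.50 + 240 × £24.75) ÷ 60 = £825.00.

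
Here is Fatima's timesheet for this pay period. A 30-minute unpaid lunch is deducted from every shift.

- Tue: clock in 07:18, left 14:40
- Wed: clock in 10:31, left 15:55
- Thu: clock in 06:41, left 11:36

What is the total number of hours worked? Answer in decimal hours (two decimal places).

Tue: 07:18–14:40 = 7 h 22 min; less 30 min break → 6 h 52 min
Wed: 10:31–15:55 = 5 h 24 min; less 30 min break → 4 h 54 min
Thu: 06:41–11:36 = 4 h 55 min; less 30 min break → 4 h 25 min
Total: 6 h 52 min + 4 h 54 min + 4 h 25 min = 16 h 11 min.

16.18 hours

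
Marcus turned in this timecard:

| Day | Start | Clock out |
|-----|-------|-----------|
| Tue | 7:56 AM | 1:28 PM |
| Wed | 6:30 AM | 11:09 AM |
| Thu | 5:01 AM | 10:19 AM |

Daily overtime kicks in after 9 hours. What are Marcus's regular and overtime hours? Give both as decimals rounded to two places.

Regular 15.48 hours, overtime 0.00 hours

Tue: 7:56 AM–1:28 PM = 5 h 32 min
Wed: 6:30 AM–11:09 AM = 4 h 39 min
Thu: 5:01 AM–10:19 AM = 5 h 18 min
Tue reg 5 h 32 min / OT 0 h 0 min; Wed reg 4 h 39 min / OT 0 h 0 min; Thu reg 5 h 18 min / OT 0 h 0 min.
Totals: regular 15 h 29 min, overtime 0 h 0 min.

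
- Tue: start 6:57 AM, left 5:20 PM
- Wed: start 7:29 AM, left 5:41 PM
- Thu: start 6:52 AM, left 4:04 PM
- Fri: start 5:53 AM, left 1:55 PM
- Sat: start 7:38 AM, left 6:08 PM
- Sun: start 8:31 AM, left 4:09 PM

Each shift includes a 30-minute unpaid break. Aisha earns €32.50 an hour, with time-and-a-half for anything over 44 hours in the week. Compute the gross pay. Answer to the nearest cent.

€1866.31

Tue: 6:57 AM–5:20 PM = 10 h 23 min; less 30 min break → 9 h 53 min
Wed: 7:29 AM–5:41 PM = 10 h 12 min; less 30 min break → 9 h 42 min
Thu: 6:52 AM–4:04 PM = 9 h 12 min; less 30 min break → 8 h 42 min
Fri: 5:53 AM–1:55 PM = 8 h 2 min; less 30 min break → 7 h 32 min
Sat: 7:38 AM–6:08 PM = 10 h 30 min; less 30 min break → 10 h 0 min
Sun: 8:31 AM–4:09 PM = 7 h 38 min; less 30 min break → 7 h 8 min
Total worked: 52 h 57 min = 3177 min.
Regular 44 h 0 min = 2640 min at €32.50/h; overtime 8 h 57 min = 537 min at €48.75/h.
Pay = (2640 × €32.50 + 537 × €48.75) ÷ 60 = €1866.31.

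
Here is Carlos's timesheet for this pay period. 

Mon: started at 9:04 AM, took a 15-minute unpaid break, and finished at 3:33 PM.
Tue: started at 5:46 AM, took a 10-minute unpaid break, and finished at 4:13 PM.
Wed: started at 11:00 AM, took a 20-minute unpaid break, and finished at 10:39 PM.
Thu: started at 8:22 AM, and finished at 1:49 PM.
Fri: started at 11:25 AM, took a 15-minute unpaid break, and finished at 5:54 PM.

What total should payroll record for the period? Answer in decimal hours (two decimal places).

Mon: 9:04 AM–3:33 PM = 6 h 29 min; less 15 min break → 6 h 14 min
Tue: 5:46 AM–4:13 PM = 10 h 27 min; less 10 min break → 10 h 17 min
Wed: 11:00 AM–10:39 PM = 11 h 39 min; less 20 min break → 11 h 19 min
Thu: 8:22 AM–1:49 PM = 5 h 27 min
Fri: 11:25 AM–5:54 PM = 6 h 29 min; less 15 min break → 6 h 14 min
Total: 6 h 14 min + 10 h 17 min + 11 h 19 min + 5 h 27 min + 6 h 14 min = 39 h 31 min.

39.52 hours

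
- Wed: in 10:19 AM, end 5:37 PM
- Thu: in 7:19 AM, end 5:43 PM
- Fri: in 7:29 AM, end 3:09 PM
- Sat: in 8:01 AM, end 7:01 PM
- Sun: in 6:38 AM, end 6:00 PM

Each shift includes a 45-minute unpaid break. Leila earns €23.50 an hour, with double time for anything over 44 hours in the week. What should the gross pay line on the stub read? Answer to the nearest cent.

€1033.61

Wed: 10:19 AM–5:37 PM = 7 h 18 min; less 45 min break → 6 h 33 min
Thu: 7:19 AM–5:43 PM = 10 h 24 min; less 45 min break → 9 h 39 min
Fri: 7:29 AM–3:09 PM = 7 h 40 min; less 45 min break → 6 h 55 min
Sat: 8:01 AM–7:01 PM = 11 h 0 min; less 45 min break → 10 h 15 min
Sun: 6:38 AM–6:00 PM = 11 h 22 min; less 45 min break → 10 h 37 min
Total worked: 43 h 59 min = 2639 min.
Regular 43 h 59 min = 2639 min at €23.50/h; overtime 0 h 0 min = 0 min at €47.00/h.
Pay = (2639 × €23.50 + 0 × €47.00) ÷ 60 = €1033.61.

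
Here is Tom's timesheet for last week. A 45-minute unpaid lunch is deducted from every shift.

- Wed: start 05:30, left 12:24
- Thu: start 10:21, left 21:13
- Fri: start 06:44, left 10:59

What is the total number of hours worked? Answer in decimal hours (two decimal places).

Wed: 05:30–12:24 = 6 h 54 min; less 45 min break → 6 h 9 min
Thu: 10:21–21:13 = 10 h 52 min; less 45 min break → 10 h 7 min
Fri: 06:44–10:59 = 4 h 15 min; less 45 min break → 3 h 30 min
Total: 6 h 9 min + 10 h 7 min + 3 h 30 min = 19 h 46 min.

19.77 hours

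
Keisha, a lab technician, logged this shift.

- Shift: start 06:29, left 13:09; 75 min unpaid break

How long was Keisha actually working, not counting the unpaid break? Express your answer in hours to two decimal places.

5.42 hours

Shift: 06:29–13:09 = 6 h 40 min; less 75 min break → 5 h 25 min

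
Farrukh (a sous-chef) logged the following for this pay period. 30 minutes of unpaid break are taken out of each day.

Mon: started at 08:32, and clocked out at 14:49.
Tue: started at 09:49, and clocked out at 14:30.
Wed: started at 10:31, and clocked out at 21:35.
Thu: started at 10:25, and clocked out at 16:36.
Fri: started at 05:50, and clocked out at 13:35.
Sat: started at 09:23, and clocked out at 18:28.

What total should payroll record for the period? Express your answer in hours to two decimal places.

42.05 hours

Mon: 08:32–14:49 = 6 h 17 min; less 30 min break → 5 h 47 min
Tue: 09:49–14:30 = 4 h 41 min; less 30 min break → 4 h 11 min
Wed: 10:31–21:35 = 11 h 4 min; less 30 min break → 10 h 34 min
Thu: 10:25–16:36 = 6 h 11 min; less 30 min break → 5 h 41 min
Fri: 05:50–13:35 = 7 h 45 min; less 30 min break → 7 h 15 min
Sat: 09:23–18:28 = 9 h 5 min; less 30 min break → 8 h 35 min
Total: 5 h 47 min + 4 h 11 min + 10 h 34 min + 5 h 41 min + 7 h 15 min + 8 h 35 min = 42 h 3 min.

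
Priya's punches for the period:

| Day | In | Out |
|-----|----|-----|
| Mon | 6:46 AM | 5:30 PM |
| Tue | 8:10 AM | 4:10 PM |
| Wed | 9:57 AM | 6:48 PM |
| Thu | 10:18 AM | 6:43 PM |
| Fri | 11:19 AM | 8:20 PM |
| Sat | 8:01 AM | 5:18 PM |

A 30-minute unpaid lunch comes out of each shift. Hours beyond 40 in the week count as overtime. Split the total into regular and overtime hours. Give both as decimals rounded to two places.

Mon: 6:46 AM–5:30 PM = 10 h 44 min; less 30 min break → 10 h 14 min
Tue: 8:10 AM–4:10 PM = 8 h 0 min; less 30 min break → 7 h 30 min
Wed: 9:57 AM–6:48 PM = 8 h 51 min; less 30 min break → 8 h 21 min
Thu: 10:18 AM–6:43 PM = 8 h 25 min; less 30 min break → 7 h 55 min
Fri: 11:19 AM–8:20 PM = 9 h 1 min; less 30 min break → 8 h 31 min
Sat: 8:01 AM–5:18 PM = 9 h 17 min; less 30 min break → 8 h 47 min
Total worked: 51 h 18 min = 51.30 h.
Threshold 40 h → overtime 11 h 18 min, regular 40 h 0 min.

Regular 40.00 hours, overtime 11.30 hours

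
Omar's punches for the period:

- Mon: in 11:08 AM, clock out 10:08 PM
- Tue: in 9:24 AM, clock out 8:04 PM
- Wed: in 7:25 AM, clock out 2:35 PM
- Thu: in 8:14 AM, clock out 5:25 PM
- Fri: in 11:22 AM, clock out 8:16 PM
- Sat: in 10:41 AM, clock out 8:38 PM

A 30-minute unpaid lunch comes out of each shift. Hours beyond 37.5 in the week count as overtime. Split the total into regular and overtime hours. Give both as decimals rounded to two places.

Mon: 11:08 AM–10:08 PM = 11 h 0 min; less 30 min break → 10 h 30 min
Tue: 9:24 AM–8:04 PM = 10 h 40 min; less 30 min break → 10 h 10 min
Wed: 7:25 AM–2:35 PM = 7 h 10 min; less 30 min break → 6 h 40 min
Thu: 8:14 AM–5:25 PM = 9 h 11 min; less 30 min break → 8 h 41 min
Fri: 11:22 AM–8:16 PM = 8 h 54 min; less 30 min break → 8 h 24 min
Sat: 10:41 AM–8:38 PM = 9 h 57 min; less 30 min break → 9 h 27 min
Total worked: 53 h 52 min = 53.87 h.
Threshold 37.5 h → overtime 16 h 22 min, regular 37 h 30 min.

Regular 37.50 hours, overtime 16.37 hours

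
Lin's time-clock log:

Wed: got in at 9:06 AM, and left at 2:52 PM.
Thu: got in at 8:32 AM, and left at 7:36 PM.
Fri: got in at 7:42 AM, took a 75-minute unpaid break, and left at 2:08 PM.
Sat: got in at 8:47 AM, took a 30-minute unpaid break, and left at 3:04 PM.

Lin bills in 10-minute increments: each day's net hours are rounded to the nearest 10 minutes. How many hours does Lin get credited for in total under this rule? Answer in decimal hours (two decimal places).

27.83 hours

Wed: 9:06 AM–2:52 PM = 5 h 46 min → rounds to 5 h 50 min
Thu: 8:32 AM–7:36 PM = 11 h 4 min → rounds to 11 h 0 min
Fri: 7:42 AM–2:08 PM = 6 h 26 min − 75 min = 5 h 11 min → rounds to 5 h 10 min
Sat: 8:47 AM–3:04 PM = 6 h 17 min − 30 min = 5 h 47 min → rounds to 5 h 50 min
Total credited: 27 h 50 min.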